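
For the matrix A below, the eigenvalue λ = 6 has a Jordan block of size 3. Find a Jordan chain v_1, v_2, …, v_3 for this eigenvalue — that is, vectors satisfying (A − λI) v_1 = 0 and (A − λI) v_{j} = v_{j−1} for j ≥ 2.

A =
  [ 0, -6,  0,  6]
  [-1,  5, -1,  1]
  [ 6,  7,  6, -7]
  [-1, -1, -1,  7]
A Jordan chain for λ = 6 of length 3:
v_1 = (0, 1, 0, 1)ᵀ
v_2 = (0, 0, -1, 0)ᵀ
v_3 = (1, -1, 0, 0)ᵀ

Let N = A − (6)·I. We want v_3 with N^3 v_3 = 0 but N^2 v_3 ≠ 0; then v_{j-1} := N · v_j for j = 3, …, 2.

Pick v_3 = (1, -1, 0, 0)ᵀ.
Then v_2 = N · v_3 = (0, 0, -1, 0)ᵀ.
Then v_1 = N · v_2 = (0, 1, 0, 1)ᵀ.

Sanity check: (A − (6)·I) v_1 = (0, 0, 0, 0)ᵀ = 0. ✓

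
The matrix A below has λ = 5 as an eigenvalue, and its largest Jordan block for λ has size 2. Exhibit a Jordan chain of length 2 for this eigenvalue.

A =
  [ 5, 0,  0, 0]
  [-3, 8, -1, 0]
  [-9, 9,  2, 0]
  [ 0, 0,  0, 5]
A Jordan chain for λ = 5 of length 2:
v_1 = (0, -3, -9, 0)ᵀ
v_2 = (1, 0, 0, 0)ᵀ

Let N = A − (5)·I. We want v_2 with N^2 v_2 = 0 but N^1 v_2 ≠ 0; then v_{j-1} := N · v_j for j = 2, …, 2.

Pick v_2 = (1, 0, 0, 0)ᵀ.
Then v_1 = N · v_2 = (0, -3, -9, 0)ᵀ.

Sanity check: (A − (5)·I) v_1 = (0, 0, 0, 0)ᵀ = 0. ✓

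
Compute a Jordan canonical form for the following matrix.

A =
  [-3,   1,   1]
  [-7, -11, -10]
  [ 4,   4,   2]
J_3(-4)

The characteristic polynomial is
  det(x·I − A) = x^3 + 12*x^2 + 48*x + 64 = (x + 4)^3

Eigenvalues and multiplicities (the geometric multiplicity of λ is n − rank(A − λI), which equals the number of Jordan blocks for λ):
  λ = -4: algebraic multiplicity = 3, geometric multiplicity = 1

Determining the block sizes for each eigenvalue:
  λ = -4: one block (gm = 1), so the single block has size am = 3 → block sizes [3]

Assembling the blocks gives a Jordan form
J =
  [-4,  1,  0]
  [ 0, -4,  1]
  [ 0,  0, -4]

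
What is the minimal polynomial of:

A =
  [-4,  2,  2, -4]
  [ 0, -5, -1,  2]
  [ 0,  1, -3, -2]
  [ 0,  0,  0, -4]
x^2 + 8*x + 16

The characteristic polynomial is χ_A(x) = (x + 4)^4, so the eigenvalues are known. The minimal polynomial is
  m_A(x) = Π_λ (x − λ)^{k_λ}
where k_λ is the size of the *largest* Jordan block for λ (equivalently, the smallest k with (A − λI)^k v = 0 for every generalised eigenvector v of λ).

  λ = -4: largest Jordan block has size 2, contributing (x + 4)^2

So m_A(x) = (x + 4)^2 = x^2 + 8*x + 16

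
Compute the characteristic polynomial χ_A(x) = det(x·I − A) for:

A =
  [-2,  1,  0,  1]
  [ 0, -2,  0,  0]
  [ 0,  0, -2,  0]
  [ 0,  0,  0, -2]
x^4 + 8*x^3 + 24*x^2 + 32*x + 16

Expanding det(x·I − A) (e.g. by cofactor expansion or by noting that A is similar to its Jordan form J, which has the same characteristic polynomial as A) gives
  χ_A(x) = x^4 + 8*x^3 + 24*x^2 + 32*x + 16
which factors as (x + 2)^4. The eigenvalues (with algebraic multiplicities) are λ = -2 with multiplicity 4.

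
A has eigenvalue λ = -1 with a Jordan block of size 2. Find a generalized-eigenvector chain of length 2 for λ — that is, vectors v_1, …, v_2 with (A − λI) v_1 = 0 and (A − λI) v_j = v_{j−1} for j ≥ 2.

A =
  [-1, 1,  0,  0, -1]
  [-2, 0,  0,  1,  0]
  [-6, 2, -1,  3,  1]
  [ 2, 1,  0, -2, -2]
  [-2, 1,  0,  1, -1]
A Jordan chain for λ = -1 of length 2:
v_1 = (0, -2, -6, 2, -2)ᵀ
v_2 = (1, 0, 0, 0, 0)ᵀ

Let N = A − (-1)·I. We want v_2 with N^2 v_2 = 0 but N^1 v_2 ≠ 0; then v_{j-1} := N · v_j for j = 2, …, 2.

Pick v_2 = (1, 0, 0, 0, 0)ᵀ.
Then v_1 = N · v_2 = (0, -2, -6, 2, -2)ᵀ.

Sanity check: (A − (-1)·I) v_1 = (0, 0, 0, 0, 0)ᵀ = 0. ✓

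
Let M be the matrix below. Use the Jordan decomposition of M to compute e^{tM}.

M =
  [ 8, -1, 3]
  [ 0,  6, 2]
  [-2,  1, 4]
e^{tM} =
  [-t^2*exp(6*t) + 2*t*exp(6*t) + exp(6*t), t^2*exp(6*t)/2 - t*exp(6*t), -t^2*exp(6*t) + 3*t*exp(6*t)]
  [-2*t^2*exp(6*t), t^2*exp(6*t) + exp(6*t), -2*t^2*exp(6*t) + 2*t*exp(6*t)]
  [-2*t*exp(6*t), t*exp(6*t), -2*t*exp(6*t) + exp(6*t)]

Strategy: write M = P · J · P⁻¹ where J is a Jordan canonical form, so e^{tM} = P · e^{tJ} · P⁻¹, and e^{tJ} can be computed block-by-block.

M has Jordan form
J =
  [6, 1, 0]
  [0, 6, 1]
  [0, 0, 6]
(up to reordering of blocks).

Per-block formulas:
  For a 3×3 Jordan block J_3(6): exp(t · J_3(6)) = e^(6t)·(I + t·N + (t^2/2)·N^2), where N is the 3×3 nilpotent shift.

After assembling e^{tJ} and conjugating by P, we get:

e^{tM} =
  [-t^2*exp(6*t) + 2*t*exp(6*t) + exp(6*t), t^2*exp(6*t)/2 - t*exp(6*t), -t^2*exp(6*t) + 3*t*exp(6*t)]
  [-2*t^2*exp(6*t), t^2*exp(6*t) + exp(6*t), -2*t^2*exp(6*t) + 2*t*exp(6*t)]
  [-2*t*exp(6*t), t*exp(6*t), -2*t*exp(6*t) + exp(6*t)]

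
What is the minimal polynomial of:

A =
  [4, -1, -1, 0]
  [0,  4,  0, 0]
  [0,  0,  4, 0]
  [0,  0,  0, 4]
x^2 - 8*x + 16

The characteristic polynomial is χ_A(x) = (x - 4)^4, so the eigenvalues are known. The minimal polynomial is
  m_A(x) = Π_λ (x − λ)^{k_λ}
where k_λ is the size of the *largest* Jordan block for λ (equivalently, the smallest k with (A − λI)^k v = 0 for every generalised eigenvector v of λ).

  λ = 4: largest Jordan block has size 2, contributing (x − 4)^2

So m_A(x) = (x - 4)^2 = x^2 - 8*x + 16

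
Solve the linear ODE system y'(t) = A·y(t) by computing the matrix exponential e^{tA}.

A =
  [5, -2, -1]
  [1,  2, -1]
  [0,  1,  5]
e^{tA} =
  [-t^2*exp(4*t)/2 + t*exp(4*t) + exp(4*t), t^2*exp(4*t)/2 - 2*t*exp(4*t), -t*exp(4*t)]
  [-t^2*exp(4*t)/2 + t*exp(4*t), t^2*exp(4*t)/2 - 2*t*exp(4*t) + exp(4*t), -t*exp(4*t)]
  [t^2*exp(4*t)/2, -t^2*exp(4*t)/2 + t*exp(4*t), t*exp(4*t) + exp(4*t)]

Strategy: write A = P · J · P⁻¹ where J is a Jordan canonical form, so e^{tA} = P · e^{tJ} · P⁻¹, and e^{tJ} can be computed block-by-block.

A has Jordan form
J =
  [4, 1, 0]
  [0, 4, 1]
  [0, 0, 4]
(up to reordering of blocks).

Per-block formulas:
  For a 3×3 Jordan block J_3(4): exp(t · J_3(4)) = e^(4t)·(I + t·N + (t^2/2)·N^2), where N is the 3×3 nilpotent shift.

After assembling e^{tJ} and conjugating by P, we get:

e^{tA} =
  [-t^2*exp(4*t)/2 + t*exp(4*t) + exp(4*t), t^2*exp(4*t)/2 - 2*t*exp(4*t), -t*exp(4*t)]
  [-t^2*exp(4*t)/2 + t*exp(4*t), t^2*exp(4*t)/2 - 2*t*exp(4*t) + exp(4*t), -t*exp(4*t)]
  [t^2*exp(4*t)/2, -t^2*exp(4*t)/2 + t*exp(4*t), t*exp(4*t) + exp(4*t)]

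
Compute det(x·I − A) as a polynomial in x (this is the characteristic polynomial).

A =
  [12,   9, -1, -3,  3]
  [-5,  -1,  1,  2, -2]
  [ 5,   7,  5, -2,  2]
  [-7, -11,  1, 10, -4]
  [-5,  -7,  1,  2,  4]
x^5 - 30*x^4 + 360*x^3 - 2160*x^2 + 6480*x - 7776

Expanding det(x·I − A) (e.g. by cofactor expansion or by noting that A is similar to its Jordan form J, which has the same characteristic polynomial as A) gives
  χ_A(x) = x^5 - 30*x^4 + 360*x^3 - 2160*x^2 + 6480*x - 7776
which factors as (x - 6)^5. The eigenvalues (with algebraic multiplicities) are λ = 6 with multiplicity 5.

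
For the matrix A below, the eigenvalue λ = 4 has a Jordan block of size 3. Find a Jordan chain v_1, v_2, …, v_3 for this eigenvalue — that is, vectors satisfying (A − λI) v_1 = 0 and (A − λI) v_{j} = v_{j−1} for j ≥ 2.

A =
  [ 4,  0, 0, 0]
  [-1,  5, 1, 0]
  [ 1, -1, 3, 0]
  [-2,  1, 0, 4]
A Jordan chain for λ = 4 of length 3:
v_1 = (0, 0, 0, -1)ᵀ
v_2 = (0, -1, 1, -2)ᵀ
v_3 = (1, 0, 0, 0)ᵀ

Let N = A − (4)·I. We want v_3 with N^3 v_3 = 0 but N^2 v_3 ≠ 0; then v_{j-1} := N · v_j for j = 3, …, 2.

Pick v_3 = (1, 0, 0, 0)ᵀ.
Then v_2 = N · v_3 = (0, -1, 1, -2)ᵀ.
Then v_1 = N · v_2 = (0, 0, 0, -1)ᵀ.

Sanity check: (A − (4)·I) v_1 = (0, 0, 0, 0)ᵀ = 0. ✓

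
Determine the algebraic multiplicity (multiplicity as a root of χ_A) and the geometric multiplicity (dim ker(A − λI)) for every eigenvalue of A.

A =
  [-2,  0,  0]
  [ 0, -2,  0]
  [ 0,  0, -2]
λ = -2: alg = 3, geom = 3

Step 1 — factor the characteristic polynomial to read off the algebraic multiplicities:
  χ_A(x) = (x + 2)^3

Step 2 — compute geometric multiplicities via the rank-nullity identity g(λ) = n − rank(A − λI):
  rank(A − (-2)·I) = 0, so dim ker(A − (-2)·I) = n − 0 = 3

Summary:
  λ = -2: algebraic multiplicity = 3, geometric multiplicity = 3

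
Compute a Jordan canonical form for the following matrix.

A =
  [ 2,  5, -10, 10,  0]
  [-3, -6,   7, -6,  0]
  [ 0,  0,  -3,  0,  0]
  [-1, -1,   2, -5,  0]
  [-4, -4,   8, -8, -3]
J_3(-3) ⊕ J_1(-3) ⊕ J_1(-3)

The characteristic polynomial is
  det(x·I − A) = x^5 + 15*x^4 + 90*x^3 + 270*x^2 + 405*x + 243 = (x + 3)^5

Eigenvalues and multiplicities (the geometric multiplicity of λ is n − rank(A − λI), which equals the number of Jordan blocks for λ):
  λ = -3: algebraic multiplicity = 5, geometric multiplicity = 3

Determining the block sizes for each eigenvalue:
  λ = -3: with am = 5 and gm = 3, the partition is not yet determined (e.g. several partitions of 5 into 3 parts exist). Let N = A − (-3)·I. Computing rank(N^1) = 2, rank(N^2) = 1, rank(N^3) = 0; the number of blocks of size ≥ j is rank(N^{j−1}) − rank(N^j), giving [3, 1, 1]. So we have 1 block(s) of size 3, 2 block(s) of size 1 → block sizes [3, 1, 1]

Assembling the blocks gives a Jordan form
J =
  [-3,  1,  0,  0,  0]
  [ 0, -3,  1,  0,  0]
  [ 0,  0, -3,  0,  0]
  [ 0,  0,  0, -3,  0]
  [ 0,  0,  0,  0, -3]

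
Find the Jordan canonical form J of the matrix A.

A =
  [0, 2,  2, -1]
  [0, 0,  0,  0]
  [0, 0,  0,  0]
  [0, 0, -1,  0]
J_3(0) ⊕ J_1(0)

The characteristic polynomial is
  det(x·I − A) = x^4

Eigenvalues and multiplicities (the geometric multiplicity of λ is n − rank(A − λI), which equals the number of Jordan blocks for λ):
  λ = 0: algebraic multiplicity = 4, geometric multiplicity = 2

Determining the block sizes for each eigenvalue:
  λ = 0: with am = 4 and gm = 2, the partition is not yet determined (e.g. several partitions of 4 into 2 parts exist). Let N = A − (0)·I. Computing rank(N^1) = 2, rank(N^2) = 1, rank(N^3) = 0; the number of blocks of size ≥ j is rank(N^{j−1}) − rank(N^j), giving [2, 1, 1]. So we have 1 block(s) of size 3, 1 block(s) of size 1 → block sizes [3, 1]

Assembling the blocks gives a Jordan form
J =
  [0, 1, 0, 0]
  [0, 0, 1, 0]
  [0, 0, 0, 0]
  [0, 0, 0, 0]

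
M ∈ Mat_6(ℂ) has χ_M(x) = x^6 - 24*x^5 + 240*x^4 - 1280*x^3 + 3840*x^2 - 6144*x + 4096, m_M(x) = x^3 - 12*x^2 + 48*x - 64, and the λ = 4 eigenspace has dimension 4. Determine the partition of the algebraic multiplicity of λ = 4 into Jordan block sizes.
Block sizes for λ = 4: [3, 1, 1, 1]

Step 1 — from the characteristic polynomial, algebraic multiplicity of λ = 4 is 6. From dim ker(M − (4)·I) = 4, there are exactly 4 Jordan blocks for λ = 4.
Step 2 — from the minimal polynomial, the factor (x − 4)^3 tells us the largest block for λ = 4 has size 3.
Step 3 — with total size 6, 4 blocks, and largest block 3, the block sizes (in nonincreasing order) are [3, 1, 1, 1].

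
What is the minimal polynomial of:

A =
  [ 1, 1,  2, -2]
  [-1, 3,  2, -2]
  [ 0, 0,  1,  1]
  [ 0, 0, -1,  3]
x^2 - 4*x + 4

The characteristic polynomial is χ_A(x) = (x - 2)^4, so the eigenvalues are known. The minimal polynomial is
  m_A(x) = Π_λ (x − λ)^{k_λ}
where k_λ is the size of the *largest* Jordan block for λ (equivalently, the smallest k with (A − λI)^k v = 0 for every generalised eigenvector v of λ).

  λ = 2: largest Jordan block has size 2, contributing (x − 2)^2

So m_A(x) = (x - 2)^2 = x^2 - 4*x + 4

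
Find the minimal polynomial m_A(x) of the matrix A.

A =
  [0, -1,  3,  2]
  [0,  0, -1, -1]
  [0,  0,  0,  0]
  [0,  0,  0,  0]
x^3

The characteristic polynomial is χ_A(x) = x^4, so the eigenvalues are known. The minimal polynomial is
  m_A(x) = Π_λ (x − λ)^{k_λ}
where k_λ is the size of the *largest* Jordan block for λ (equivalently, the smallest k with (A − λI)^k v = 0 for every generalised eigenvector v of λ).

  λ = 0: largest Jordan block has size 3, contributing (x − 0)^3

So m_A(x) = x^3 = x^3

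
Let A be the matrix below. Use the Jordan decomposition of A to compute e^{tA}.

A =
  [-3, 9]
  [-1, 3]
e^{tA} =
  [1 - 3*t, 9*t]
  [-t, 3*t + 1]

Strategy: write A = P · J · P⁻¹ where J is a Jordan canonical form, so e^{tA} = P · e^{tJ} · P⁻¹, and e^{tJ} can be computed block-by-block.

A has Jordan form
J =
  [0, 1]
  [0, 0]
(up to reordering of blocks).

Per-block formulas:
  For a 2×2 Jordan block J_2(0): exp(t · J_2(0)) = e^(0t)·(I + t·N), where N is the 2×2 nilpotent shift.

After assembling e^{tJ} and conjugating by P, we get:

e^{tA} =
  [1 - 3*t, 9*t]
  [-t, 3*t + 1]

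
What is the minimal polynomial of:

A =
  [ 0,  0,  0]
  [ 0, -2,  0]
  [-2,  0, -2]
x^2 + 2*x

The characteristic polynomial is χ_A(x) = x*(x + 2)^2, so the eigenvalues are known. The minimal polynomial is
  m_A(x) = Π_λ (x − λ)^{k_λ}
where k_λ is the size of the *largest* Jordan block for λ (equivalently, the smallest k with (A − λI)^k v = 0 for every generalised eigenvector v of λ).

  λ = -2: largest Jordan block has size 1, contributing (x + 2)
  λ = 0: largest Jordan block has size 1, contributing (x − 0)

So m_A(x) = x*(x + 2) = x^2 + 2*x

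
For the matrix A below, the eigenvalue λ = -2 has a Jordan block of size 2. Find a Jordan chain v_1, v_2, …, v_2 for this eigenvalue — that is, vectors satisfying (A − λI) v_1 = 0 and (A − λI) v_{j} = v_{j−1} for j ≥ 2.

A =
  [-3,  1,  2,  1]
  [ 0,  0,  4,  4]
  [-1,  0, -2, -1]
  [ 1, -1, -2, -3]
A Jordan chain for λ = -2 of length 2:
v_1 = (-1, 0, -1, 1)ᵀ
v_2 = (1, 0, 0, 0)ᵀ

Let N = A − (-2)·I. We want v_2 with N^2 v_2 = 0 but N^1 v_2 ≠ 0; then v_{j-1} := N · v_j for j = 2, …, 2.

Pick v_2 = (1, 0, 0, 0)ᵀ.
Then v_1 = N · v_2 = (-1, 0, -1, 1)ᵀ.

Sanity check: (A − (-2)·I) v_1 = (0, 0, 0, 0)ᵀ = 0. ✓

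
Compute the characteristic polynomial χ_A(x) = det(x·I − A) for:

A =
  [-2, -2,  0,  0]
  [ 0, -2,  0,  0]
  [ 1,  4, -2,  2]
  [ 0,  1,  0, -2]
x^4 + 8*x^3 + 24*x^2 + 32*x + 16

Expanding det(x·I − A) (e.g. by cofactor expansion or by noting that A is similar to its Jordan form J, which has the same characteristic polynomial as A) gives
  χ_A(x) = x^4 + 8*x^3 + 24*x^2 + 32*x + 16
which factors as (x + 2)^4. The eigenvalues (with algebraic multiplicities) are λ = -2 with multiplicity 4.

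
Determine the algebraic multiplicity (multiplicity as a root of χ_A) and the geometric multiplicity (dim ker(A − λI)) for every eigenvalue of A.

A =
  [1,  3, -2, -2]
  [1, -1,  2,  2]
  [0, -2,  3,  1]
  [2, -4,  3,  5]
λ = 2: alg = 4, geom = 2

Step 1 — factor the characteristic polynomial to read off the algebraic multiplicities:
  χ_A(x) = (x - 2)^4

Step 2 — compute geometric multiplicities via the rank-nullity identity g(λ) = n − rank(A − λI):
  rank(A − (2)·I) = 2, so dim ker(A − (2)·I) = n − 2 = 2

Summary:
  λ = 2: algebraic multiplicity = 4, geometric multiplicity = 2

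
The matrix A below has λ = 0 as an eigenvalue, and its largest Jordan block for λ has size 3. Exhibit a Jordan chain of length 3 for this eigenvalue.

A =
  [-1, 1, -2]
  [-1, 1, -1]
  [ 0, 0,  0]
A Jordan chain for λ = 0 of length 3:
v_1 = (1, 1, 0)ᵀ
v_2 = (-2, -1, 0)ᵀ
v_3 = (0, 0, 1)ᵀ

Let N = A − (0)·I. We want v_3 with N^3 v_3 = 0 but N^2 v_3 ≠ 0; then v_{j-1} := N · v_j for j = 3, …, 2.

Pick v_3 = (0, 0, 1)ᵀ.
Then v_2 = N · v_3 = (-2, -1, 0)ᵀ.
Then v_1 = N · v_2 = (1, 1, 0)ᵀ.

Sanity check: (A − (0)·I) v_1 = (0, 0, 0)ᵀ = 0. ✓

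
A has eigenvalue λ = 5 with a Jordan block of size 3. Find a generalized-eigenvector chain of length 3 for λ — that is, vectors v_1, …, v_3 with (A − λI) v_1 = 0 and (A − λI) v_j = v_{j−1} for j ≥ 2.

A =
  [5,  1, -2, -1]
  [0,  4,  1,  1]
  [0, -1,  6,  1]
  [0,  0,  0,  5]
A Jordan chain for λ = 5 of length 3:
v_1 = (1, 0, 0, 0)ᵀ
v_2 = (1, -1, -1, 0)ᵀ
v_3 = (0, 1, 0, 0)ᵀ

Let N = A − (5)·I. We want v_3 with N^3 v_3 = 0 but N^2 v_3 ≠ 0; then v_{j-1} := N · v_j for j = 3, …, 2.

Pick v_3 = (0, 1, 0, 0)ᵀ.
Then v_2 = N · v_3 = (1, -1, -1, 0)ᵀ.
Then v_1 = N · v_2 = (1, 0, 0, 0)ᵀ.

Sanity check: (A − (5)·I) v_1 = (0, 0, 0, 0)ᵀ = 0. ✓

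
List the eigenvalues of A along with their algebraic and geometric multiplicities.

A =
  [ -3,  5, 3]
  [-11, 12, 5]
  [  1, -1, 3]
λ = 4: alg = 3, geom = 1

Step 1 — factor the characteristic polynomial to read off the algebraic multiplicities:
  χ_A(x) = (x - 4)^3

Step 2 — compute geometric multiplicities via the rank-nullity identity g(λ) = n − rank(A − λI):
  rank(A − (4)·I) = 2, so dim ker(A − (4)·I) = n − 2 = 1

Summary:
  λ = 4: algebraic multiplicity = 3, geometric multiplicity = 1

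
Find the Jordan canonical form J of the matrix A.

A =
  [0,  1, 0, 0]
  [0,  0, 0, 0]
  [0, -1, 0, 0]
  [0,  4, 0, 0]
J_2(0) ⊕ J_1(0) ⊕ J_1(0)

The characteristic polynomial is
  det(x·I − A) = x^4

Eigenvalues and multiplicities (the geometric multiplicity of λ is n − rank(A − λI), which equals the number of Jordan blocks for λ):
  λ = 0: algebraic multiplicity = 4, geometric multiplicity = 3

Determining the block sizes for each eigenvalue:
  λ = 0: 3 blocks summing to 4 forces exactly one block of size 2 and the rest size 1 → block sizes [2, 1, 1]

Assembling the blocks gives a Jordan form
J =
  [0, 1, 0, 0]
  [0, 0, 0, 0]
  [0, 0, 0, 0]
  [0, 0, 0, 0]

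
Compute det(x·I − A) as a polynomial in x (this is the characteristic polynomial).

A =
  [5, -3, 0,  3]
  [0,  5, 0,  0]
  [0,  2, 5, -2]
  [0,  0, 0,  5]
x^4 - 20*x^3 + 150*x^2 - 500*x + 625

Expanding det(x·I − A) (e.g. by cofactor expansion or by noting that A is similar to its Jordan form J, which has the same characteristic polynomial as A) gives
  χ_A(x) = x^4 - 20*x^3 + 150*x^2 - 500*x + 625
which factors as (x - 5)^4. The eigenvalues (with algebraic multiplicities) are λ = 5 with multiplicity 4.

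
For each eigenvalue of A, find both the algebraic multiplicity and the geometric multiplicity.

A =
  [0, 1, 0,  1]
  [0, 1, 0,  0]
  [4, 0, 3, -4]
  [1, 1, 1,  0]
λ = 1: alg = 4, geom = 2

Step 1 — factor the characteristic polynomial to read off the algebraic multiplicities:
  χ_A(x) = (x - 1)^4

Step 2 — compute geometric multiplicities via the rank-nullity identity g(λ) = n − rank(A − λI):
  rank(A − (1)·I) = 2, so dim ker(A − (1)·I) = n − 2 = 2

Summary:
  λ = 1: algebraic multiplicity = 4, geometric multiplicity = 2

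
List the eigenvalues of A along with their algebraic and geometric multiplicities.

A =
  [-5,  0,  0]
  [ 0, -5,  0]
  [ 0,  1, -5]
λ = -5: alg = 3, geom = 2

Step 1 — factor the characteristic polynomial to read off the algebraic multiplicities:
  χ_A(x) = (x + 5)^3

Step 2 — compute geometric multiplicities via the rank-nullity identity g(λ) = n − rank(A − λI):
  rank(A − (-5)·I) = 1, so dim ker(A − (-5)·I) = n − 1 = 2

Summary:
  λ = -5: algebraic multiplicity = 3, geometric multiplicity = 2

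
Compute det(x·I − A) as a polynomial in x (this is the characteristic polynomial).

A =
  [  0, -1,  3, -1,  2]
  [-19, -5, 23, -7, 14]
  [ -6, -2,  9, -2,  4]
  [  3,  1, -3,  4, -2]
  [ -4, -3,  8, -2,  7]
x^5 - 15*x^4 + 90*x^3 - 270*x^2 + 405*x - 243

Expanding det(x·I − A) (e.g. by cofactor expansion or by noting that A is similar to its Jordan form J, which has the same characteristic polynomial as A) gives
  χ_A(x) = x^5 - 15*x^4 + 90*x^3 - 270*x^2 + 405*x - 243
which factors as (x - 3)^5. The eigenvalues (with algebraic multiplicities) are λ = 3 with multiplicity 5.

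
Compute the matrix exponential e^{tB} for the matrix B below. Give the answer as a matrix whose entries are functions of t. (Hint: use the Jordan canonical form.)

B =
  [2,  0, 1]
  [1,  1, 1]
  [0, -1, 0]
e^{tB} =
  [t^2*exp(t)/2 + t*exp(t) + exp(t), -t^2*exp(t)/2, t*exp(t)]
  [t^2*exp(t)/2 + t*exp(t), -t^2*exp(t)/2 + exp(t), t*exp(t)]
  [-t^2*exp(t)/2, t^2*exp(t)/2 - t*exp(t), -t*exp(t) + exp(t)]

Strategy: write B = P · J · P⁻¹ where J is a Jordan canonical form, so e^{tB} = P · e^{tJ} · P⁻¹, and e^{tJ} can be computed block-by-block.

B has Jordan form
J =
  [1, 1, 0]
  [0, 1, 1]
  [0, 0, 1]
(up to reordering of blocks).

Per-block formulas:
  For a 3×3 Jordan block J_3(1): exp(t · J_3(1)) = e^(1t)·(I + t·N + (t^2/2)·N^2), where N is the 3×3 nilpotent shift.

After assembling e^{tJ} and conjugating by P, we get:

e^{tB} =
  [t^2*exp(t)/2 + t*exp(t) + exp(t), -t^2*exp(t)/2, t*exp(t)]
  [t^2*exp(t)/2 + t*exp(t), -t^2*exp(t)/2 + exp(t), t*exp(t)]
  [-t^2*exp(t)/2, t^2*exp(t)/2 - t*exp(t), -t*exp(t) + exp(t)]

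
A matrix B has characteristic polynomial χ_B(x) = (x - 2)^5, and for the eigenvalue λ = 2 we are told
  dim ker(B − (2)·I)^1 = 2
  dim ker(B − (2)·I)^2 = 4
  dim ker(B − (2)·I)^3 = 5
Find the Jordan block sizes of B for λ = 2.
Block sizes for λ = 2: [3, 2]

From the dimensions of kernels of powers, the number of Jordan blocks of size at least j is d_j − d_{j−1} where d_j = dim ker(N^j) (with d_0 = 0). Computing the differences gives [2, 2, 1].
The number of blocks of size exactly k is (#blocks of size ≥ k) − (#blocks of size ≥ k + 1), so the partition is: 1 block(s) of size 2, 1 block(s) of size 3.
In nonincreasing order the block sizes are [3, 2].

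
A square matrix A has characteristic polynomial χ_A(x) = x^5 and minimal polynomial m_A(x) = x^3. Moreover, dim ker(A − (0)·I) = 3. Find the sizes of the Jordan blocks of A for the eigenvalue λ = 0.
Block sizes for λ = 0: [3, 1, 1]

Step 1 — from the characteristic polynomial, algebraic multiplicity of λ = 0 is 5. From dim ker(A − (0)·I) = 3, there are exactly 3 Jordan blocks for λ = 0.
Step 2 — from the minimal polynomial, the factor (x − 0)^3 tells us the largest block for λ = 0 has size 3.
Step 3 — with total size 5, 3 blocks, and largest block 3, the block sizes (in nonincreasing order) are [3, 1, 1].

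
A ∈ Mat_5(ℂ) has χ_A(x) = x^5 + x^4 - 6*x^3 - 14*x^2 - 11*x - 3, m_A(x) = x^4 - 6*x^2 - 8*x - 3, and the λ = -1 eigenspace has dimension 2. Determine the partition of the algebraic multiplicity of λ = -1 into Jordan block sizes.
Block sizes for λ = -1: [3, 1]

Step 1 — from the characteristic polynomial, algebraic multiplicity of λ = -1 is 4. From dim ker(A − (-1)·I) = 2, there are exactly 2 Jordan blocks for λ = -1.
Step 2 — from the minimal polynomial, the factor (x + 1)^3 tells us the largest block for λ = -1 has size 3.
Step 3 — with total size 4, 2 blocks, and largest block 3, the block sizes (in nonincreasing order) are [3, 1].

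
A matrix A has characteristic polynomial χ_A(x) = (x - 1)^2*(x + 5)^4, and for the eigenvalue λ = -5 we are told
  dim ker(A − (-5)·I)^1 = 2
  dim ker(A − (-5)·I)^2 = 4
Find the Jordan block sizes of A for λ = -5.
Block sizes for λ = -5: [2, 2]

From the dimensions of kernels of powers, the number of Jordan blocks of size at least j is d_j − d_{j−1} where d_j = dim ker(N^j) (with d_0 = 0). Computing the differences gives [2, 2].
The number of blocks of size exactly k is (#blocks of size ≥ k) − (#blocks of size ≥ k + 1), so the partition is: 2 block(s) of size 2.
In nonincreasing order the block sizes are [2, 2].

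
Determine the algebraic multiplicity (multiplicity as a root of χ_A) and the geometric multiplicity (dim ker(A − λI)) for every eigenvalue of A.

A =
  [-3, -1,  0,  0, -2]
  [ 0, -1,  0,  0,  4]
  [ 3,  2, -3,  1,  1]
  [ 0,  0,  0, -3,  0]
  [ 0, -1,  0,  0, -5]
λ = -3: alg = 5, geom = 3

Step 1 — factor the characteristic polynomial to read off the algebraic multiplicities:
  χ_A(x) = (x + 3)^5

Step 2 — compute geometric multiplicities via the rank-nullity identity g(λ) = n − rank(A − λI):
  rank(A − (-3)·I) = 2, so dim ker(A − (-3)·I) = n − 2 = 3

Summary:
  λ = -3: algebraic multiplicity = 5, geometric multiplicity = 3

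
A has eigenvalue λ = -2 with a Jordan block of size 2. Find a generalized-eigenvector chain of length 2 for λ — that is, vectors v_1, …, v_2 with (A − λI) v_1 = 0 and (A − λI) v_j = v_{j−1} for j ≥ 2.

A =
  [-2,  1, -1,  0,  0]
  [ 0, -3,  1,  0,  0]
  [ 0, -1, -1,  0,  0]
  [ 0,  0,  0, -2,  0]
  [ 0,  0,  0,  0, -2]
A Jordan chain for λ = -2 of length 2:
v_1 = (1, -1, -1, 0, 0)ᵀ
v_2 = (0, 1, 0, 0, 0)ᵀ

Let N = A − (-2)·I. We want v_2 with N^2 v_2 = 0 but N^1 v_2 ≠ 0; then v_{j-1} := N · v_j for j = 2, …, 2.

Pick v_2 = (0, 1, 0, 0, 0)ᵀ.
Then v_1 = N · v_2 = (1, -1, -1, 0, 0)ᵀ.

Sanity check: (A − (-2)·I) v_1 = (0, 0, 0, 0, 0)ᵀ = 0. ✓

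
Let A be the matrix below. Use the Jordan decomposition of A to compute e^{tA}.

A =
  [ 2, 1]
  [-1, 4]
e^{tA} =
  [-t*exp(3*t) + exp(3*t), t*exp(3*t)]
  [-t*exp(3*t), t*exp(3*t) + exp(3*t)]

Strategy: write A = P · J · P⁻¹ where J is a Jordan canonical form, so e^{tA} = P · e^{tJ} · P⁻¹, and e^{tJ} can be computed block-by-block.

A has Jordan form
J =
  [3, 1]
  [0, 3]
(up to reordering of blocks).

Per-block formulas:
  For a 2×2 Jordan block J_2(3): exp(t · J_2(3)) = e^(3t)·(I + t·N), where N is the 2×2 nilpotent shift.

After assembling e^{tJ} and conjugating by P, we get:

e^{tA} =
  [-t*exp(3*t) + exp(3*t), t*exp(3*t)]
  [-t*exp(3*t), t*exp(3*t) + exp(3*t)]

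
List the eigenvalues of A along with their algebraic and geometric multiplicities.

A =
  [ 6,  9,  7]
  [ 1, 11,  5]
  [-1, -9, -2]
λ = 5: alg = 3, geom = 1

Step 1 — factor the characteristic polynomial to read off the algebraic multiplicities:
  χ_A(x) = (x - 5)^3

Step 2 — compute geometric multiplicities via the rank-nullity identity g(λ) = n − rank(A − λI):
  rank(A − (5)·I) = 2, so dim ker(A − (5)·I) = n − 2 = 1

Summary:
  λ = 5: algebraic multiplicity = 3, geometric multiplicity = 1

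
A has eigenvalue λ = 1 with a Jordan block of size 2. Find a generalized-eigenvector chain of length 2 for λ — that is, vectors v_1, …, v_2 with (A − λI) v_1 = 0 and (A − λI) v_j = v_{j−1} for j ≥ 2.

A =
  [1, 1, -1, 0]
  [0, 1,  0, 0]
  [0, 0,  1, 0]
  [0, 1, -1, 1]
A Jordan chain for λ = 1 of length 2:
v_1 = (1, 0, 0, 1)ᵀ
v_2 = (0, 1, 0, 0)ᵀ

Let N = A − (1)·I. We want v_2 with N^2 v_2 = 0 but N^1 v_2 ≠ 0; then v_{j-1} := N · v_j for j = 2, …, 2.

Pick v_2 = (0, 1, 0, 0)ᵀ.
Then v_1 = N · v_2 = (1, 0, 0, 1)ᵀ.

Sanity check: (A − (1)·I) v_1 = (0, 0, 0, 0)ᵀ = 0. ✓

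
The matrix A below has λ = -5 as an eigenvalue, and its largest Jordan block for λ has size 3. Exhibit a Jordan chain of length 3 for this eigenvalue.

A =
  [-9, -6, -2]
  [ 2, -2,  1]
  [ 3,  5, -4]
A Jordan chain for λ = -5 of length 3:
v_1 = (-2, 1, 1)ᵀ
v_2 = (-4, 2, 3)ᵀ
v_3 = (1, 0, 0)ᵀ

Let N = A − (-5)·I. We want v_3 with N^3 v_3 = 0 but N^2 v_3 ≠ 0; then v_{j-1} := N · v_j for j = 3, …, 2.

Pick v_3 = (1, 0, 0)ᵀ.
Then v_2 = N · v_3 = (-4, 2, 3)ᵀ.
Then v_1 = N · v_2 = (-2, 1, 1)ᵀ.

Sanity check: (A − (-5)·I) v_1 = (0, 0, 0)ᵀ = 0. ✓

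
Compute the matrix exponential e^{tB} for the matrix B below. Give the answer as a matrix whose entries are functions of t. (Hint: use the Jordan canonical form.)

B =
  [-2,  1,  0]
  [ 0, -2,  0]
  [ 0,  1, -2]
e^{tB} =
  [exp(-2*t), t*exp(-2*t), 0]
  [0, exp(-2*t), 0]
  [0, t*exp(-2*t), exp(-2*t)]

Strategy: write B = P · J · P⁻¹ where J is a Jordan canonical form, so e^{tB} = P · e^{tJ} · P⁻¹, and e^{tJ} can be computed block-by-block.

B has Jordan form
J =
  [-2,  1,  0]
  [ 0, -2,  0]
  [ 0,  0, -2]
(up to reordering of blocks).

Per-block formulas:
  For a 2×2 Jordan block J_2(-2): exp(t · J_2(-2)) = e^(-2t)·(I + t·N), where N is the 2×2 nilpotent shift.
  For a 1×1 block at λ = -2: exp(t · [-2]) = [e^(-2t)].

After assembling e^{tJ} and conjugating by P, we get:

e^{tB} =
  [exp(-2*t), t*exp(-2*t), 0]
  [0, exp(-2*t), 0]
  [0, t*exp(-2*t), exp(-2*t)]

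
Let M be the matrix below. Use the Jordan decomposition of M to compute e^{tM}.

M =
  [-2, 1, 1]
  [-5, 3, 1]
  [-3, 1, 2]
e^{tM} =
  [t^2*exp(t)/2 - 3*t*exp(t) + exp(t), t*exp(t), -t^2*exp(t)/2 + t*exp(t)]
  [t^2*exp(t) - 5*t*exp(t), 2*t*exp(t) + exp(t), -t^2*exp(t) + t*exp(t)]
  [t^2*exp(t)/2 - 3*t*exp(t), t*exp(t), -t^2*exp(t)/2 + t*exp(t) + exp(t)]

Strategy: write M = P · J · P⁻¹ where J is a Jordan canonical form, so e^{tM} = P · e^{tJ} · P⁻¹, and e^{tJ} can be computed block-by-block.

M has Jordan form
J =
  [1, 1, 0]
  [0, 1, 1]
  [0, 0, 1]
(up to reordering of blocks).

Per-block formulas:
  For a 3×3 Jordan block J_3(1): exp(t · J_3(1)) = e^(1t)·(I + t·N + (t^2/2)·N^2), where N is the 3×3 nilpotent shift.

After assembling e^{tJ} and conjugating by P, we get:

e^{tM} =
  [t^2*exp(t)/2 - 3*t*exp(t) + exp(t), t*exp(t), -t^2*exp(t)/2 + t*exp(t)]
  [t^2*exp(t) - 5*t*exp(t), 2*t*exp(t) + exp(t), -t^2*exp(t) + t*exp(t)]
  [t^2*exp(t)/2 - 3*t*exp(t), t*exp(t), -t^2*exp(t)/2 + t*exp(t) + exp(t)]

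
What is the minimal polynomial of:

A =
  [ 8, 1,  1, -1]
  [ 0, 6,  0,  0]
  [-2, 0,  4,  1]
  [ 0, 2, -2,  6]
x^3 - 18*x^2 + 108*x - 216

The characteristic polynomial is χ_A(x) = (x - 6)^4, so the eigenvalues are known. The minimal polynomial is
  m_A(x) = Π_λ (x − λ)^{k_λ}
where k_λ is the size of the *largest* Jordan block for λ (equivalently, the smallest k with (A − λI)^k v = 0 for every generalised eigenvector v of λ).

  λ = 6: largest Jordan block has size 3, contributing (x − 6)^3

So m_A(x) = (x - 6)^3 = x^3 - 18*x^2 + 108*x - 216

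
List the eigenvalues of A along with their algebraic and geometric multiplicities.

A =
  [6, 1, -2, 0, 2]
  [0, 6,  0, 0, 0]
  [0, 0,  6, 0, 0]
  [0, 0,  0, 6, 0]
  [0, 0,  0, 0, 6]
λ = 6: alg = 5, geom = 4

Step 1 — factor the characteristic polynomial to read off the algebraic multiplicities:
  χ_A(x) = (x - 6)^5

Step 2 — compute geometric multiplicities via the rank-nullity identity g(λ) = n − rank(A − λI):
  rank(A − (6)·I) = 1, so dim ker(A − (6)·I) = n − 1 = 4

Summary:
  λ = 6: algebraic multiplicity = 5, geometric multiplicity = 4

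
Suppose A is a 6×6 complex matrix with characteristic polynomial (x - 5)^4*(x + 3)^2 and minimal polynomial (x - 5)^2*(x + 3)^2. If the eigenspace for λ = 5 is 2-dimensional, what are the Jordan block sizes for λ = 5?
Block sizes for λ = 5: [2, 2]

Step 1 — from the characteristic polynomial, algebraic multiplicity of λ = 5 is 4. From dim ker(A − (5)·I) = 2, there are exactly 2 Jordan blocks for λ = 5.
Step 2 — from the minimal polynomial, the factor (x − 5)^2 tells us the largest block for λ = 5 has size 2.
Step 3 — with total size 4, 2 blocks, and largest block 2, the block sizes (in nonincreasing order) are [2, 2].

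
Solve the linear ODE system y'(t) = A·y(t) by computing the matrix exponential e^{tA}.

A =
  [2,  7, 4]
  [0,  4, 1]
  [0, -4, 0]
e^{tA} =
  [exp(2*t), -t^2*exp(2*t) + 7*t*exp(2*t), -t^2*exp(2*t)/2 + 4*t*exp(2*t)]
  [0, 2*t*exp(2*t) + exp(2*t), t*exp(2*t)]
  [0, -4*t*exp(2*t), -2*t*exp(2*t) + exp(2*t)]

Strategy: write A = P · J · P⁻¹ where J is a Jordan canonical form, so e^{tA} = P · e^{tJ} · P⁻¹, and e^{tJ} can be computed block-by-block.

A has Jordan form
J =
  [2, 1, 0]
  [0, 2, 1]
  [0, 0, 2]
(up to reordering of blocks).

Per-block formulas:
  For a 3×3 Jordan block J_3(2): exp(t · J_3(2)) = e^(2t)·(I + t·N + (t^2/2)·N^2), where N is the 3×3 nilpotent shift.

After assembling e^{tJ} and conjugating by P, we get:

e^{tA} =
  [exp(2*t), -t^2*exp(2*t) + 7*t*exp(2*t), -t^2*exp(2*t)/2 + 4*t*exp(2*t)]
  [0, 2*t*exp(2*t) + exp(2*t), t*exp(2*t)]
  [0, -4*t*exp(2*t), -2*t*exp(2*t) + exp(2*t)]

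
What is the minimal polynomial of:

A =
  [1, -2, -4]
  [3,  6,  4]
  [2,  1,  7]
x^3 - 14*x^2 + 65*x - 100

The characteristic polynomial is χ_A(x) = (x - 5)^2*(x - 4), so the eigenvalues are known. The minimal polynomial is
  m_A(x) = Π_λ (x − λ)^{k_λ}
where k_λ is the size of the *largest* Jordan block for λ (equivalently, the smallest k with (A − λI)^k v = 0 for every generalised eigenvector v of λ).

  λ = 4: largest Jordan block has size 1, contributing (x − 4)
  λ = 5: largest Jordan block has size 2, contributing (x − 5)^2

So m_A(x) = (x - 5)^2*(x - 4) = x^3 - 14*x^2 + 65*x - 100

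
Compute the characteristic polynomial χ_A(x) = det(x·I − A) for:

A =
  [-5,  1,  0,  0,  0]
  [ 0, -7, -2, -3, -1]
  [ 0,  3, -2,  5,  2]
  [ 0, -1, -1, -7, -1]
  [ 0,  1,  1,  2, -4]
x^5 + 25*x^4 + 250*x^3 + 1250*x^2 + 3125*x + 3125

Expanding det(x·I − A) (e.g. by cofactor expansion or by noting that A is similar to its Jordan form J, which has the same characteristic polynomial as A) gives
  χ_A(x) = x^5 + 25*x^4 + 250*x^3 + 1250*x^2 + 3125*x + 3125
which factors as (x + 5)^5. The eigenvalues (with algebraic multiplicities) are λ = -5 with multiplicity 5.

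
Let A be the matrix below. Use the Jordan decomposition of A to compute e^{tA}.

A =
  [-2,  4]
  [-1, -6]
e^{tA} =
  [2*t*exp(-4*t) + exp(-4*t), 4*t*exp(-4*t)]
  [-t*exp(-4*t), -2*t*exp(-4*t) + exp(-4*t)]

Strategy: write A = P · J · P⁻¹ where J is a Jordan canonical form, so e^{tA} = P · e^{tJ} · P⁻¹, and e^{tJ} can be computed block-by-block.

A has Jordan form
J =
  [-4,  1]
  [ 0, -4]
(up to reordering of blocks).

Per-block formulas:
  For a 2×2 Jordan block J_2(-4): exp(t · J_2(-4)) = e^(-4t)·(I + t·N), where N is the 2×2 nilpotent shift.

After assembling e^{tJ} and conjugating by P, we get:

e^{tA} =
  [2*t*exp(-4*t) + exp(-4*t), 4*t*exp(-4*t)]
  [-t*exp(-4*t), -2*t*exp(-4*t) + exp(-4*t)]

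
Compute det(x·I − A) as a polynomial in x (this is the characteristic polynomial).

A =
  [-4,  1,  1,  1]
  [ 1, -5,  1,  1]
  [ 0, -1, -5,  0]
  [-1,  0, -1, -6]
x^4 + 20*x^3 + 150*x^2 + 500*x + 625

Expanding det(x·I − A) (e.g. by cofactor expansion or by noting that A is similar to its Jordan form J, which has the same characteristic polynomial as A) gives
  χ_A(x) = x^4 + 20*x^3 + 150*x^2 + 500*x + 625
which factors as (x + 5)^4. The eigenvalues (with algebraic multiplicities) are λ = -5 with multiplicity 4.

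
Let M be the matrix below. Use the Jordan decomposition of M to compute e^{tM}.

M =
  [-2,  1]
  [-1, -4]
e^{tM} =
  [t*exp(-3*t) + exp(-3*t), t*exp(-3*t)]
  [-t*exp(-3*t), -t*exp(-3*t) + exp(-3*t)]

Strategy: write M = P · J · P⁻¹ where J is a Jordan canonical form, so e^{tM} = P · e^{tJ} · P⁻¹, and e^{tJ} can be computed block-by-block.

M has Jordan form
J =
  [-3,  1]
  [ 0, -3]
(up to reordering of blocks).

Per-block formulas:
  For a 2×2 Jordan block J_2(-3): exp(t · J_2(-3)) = e^(-3t)·(I + t·N), where N is the 2×2 nilpotent shift.

After assembling e^{tJ} and conjugating by P, we get:

e^{tM} =
  [t*exp(-3*t) + exp(-3*t), t*exp(-3*t)]
  [-t*exp(-3*t), -t*exp(-3*t) + exp(-3*t)]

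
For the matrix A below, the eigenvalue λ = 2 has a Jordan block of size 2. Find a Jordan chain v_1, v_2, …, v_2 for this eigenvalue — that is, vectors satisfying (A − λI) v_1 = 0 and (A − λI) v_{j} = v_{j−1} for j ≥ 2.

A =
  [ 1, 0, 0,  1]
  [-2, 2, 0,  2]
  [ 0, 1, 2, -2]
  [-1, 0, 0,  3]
A Jordan chain for λ = 2 of length 2:
v_1 = (-1, -2, 0, -1)ᵀ
v_2 = (1, 0, 0, 0)ᵀ

Let N = A − (2)·I. We want v_2 with N^2 v_2 = 0 but N^1 v_2 ≠ 0; then v_{j-1} := N · v_j for j = 2, …, 2.

Pick v_2 = (1, 0, 0, 0)ᵀ.
Then v_1 = N · v_2 = (-1, -2, 0, -1)ᵀ.

Sanity check: (A − (2)·I) v_1 = (0, 0, 0, 0)ᵀ = 0. ✓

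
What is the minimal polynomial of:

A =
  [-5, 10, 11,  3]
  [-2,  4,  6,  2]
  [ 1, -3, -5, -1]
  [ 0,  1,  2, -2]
x^2 + 4*x + 4

The characteristic polynomial is χ_A(x) = (x + 2)^4, so the eigenvalues are known. The minimal polynomial is
  m_A(x) = Π_λ (x − λ)^{k_λ}
where k_λ is the size of the *largest* Jordan block for λ (equivalently, the smallest k with (A − λI)^k v = 0 for every generalised eigenvector v of λ).

  λ = -2: largest Jordan block has size 2, contributing (x + 2)^2

So m_A(x) = (x + 2)^2 = x^2 + 4*x + 4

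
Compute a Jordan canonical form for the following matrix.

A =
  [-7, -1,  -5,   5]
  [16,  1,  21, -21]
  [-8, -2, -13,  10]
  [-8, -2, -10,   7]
J_3(-3) ⊕ J_1(-3)

The characteristic polynomial is
  det(x·I − A) = x^4 + 12*x^3 + 54*x^2 + 108*x + 81 = (x + 3)^4

Eigenvalues and multiplicities (the geometric multiplicity of λ is n − rank(A − λI), which equals the number of Jordan blocks for λ):
  λ = -3: algebraic multiplicity = 4, geometric multiplicity = 2

Determining the block sizes for each eigenvalue:
  λ = -3: with am = 4 and gm = 2, the partition is not yet determined (e.g. several partitions of 4 into 2 parts exist). Let N = A − (-3)·I. Computing rank(N^1) = 2, rank(N^2) = 1, rank(N^3) = 0; the number of blocks of size ≥ j is rank(N^{j−1}) − rank(N^j), giving [2, 1, 1]. So we have 1 block(s) of size 3, 1 block(s) of size 1 → block sizes [3, 1]

Assembling the blocks gives a Jordan form
J =
  [-3,  1,  0,  0]
  [ 0, -3,  1,  0]
  [ 0,  0, -3,  0]
  [ 0,  0,  0, -3]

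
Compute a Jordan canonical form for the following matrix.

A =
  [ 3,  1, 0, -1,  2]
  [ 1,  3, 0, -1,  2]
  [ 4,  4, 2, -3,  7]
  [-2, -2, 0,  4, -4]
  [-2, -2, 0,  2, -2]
J_2(2) ⊕ J_2(2) ⊕ J_1(2)

The characteristic polynomial is
  det(x·I − A) = x^5 - 10*x^4 + 40*x^3 - 80*x^2 + 80*x - 32 = (x - 2)^5

Eigenvalues and multiplicities (the geometric multiplicity of λ is n − rank(A − λI), which equals the number of Jordan blocks for λ):
  λ = 2: algebraic multiplicity = 5, geometric multiplicity = 3

Determining the block sizes for each eigenvalue:
  λ = 2: with am = 5 and gm = 3, the partition is not yet determined (e.g. several partitions of 5 into 3 parts exist). Let N = A − (2)·I. Computing rank(N^1) = 2, rank(N^2) = 0; the number of blocks of size ≥ j is rank(N^{j−1}) − rank(N^j), giving [3, 2]. So we have 2 block(s) of size 2, 1 block(s) of size 1 → block sizes [2, 2, 1]

Assembling the blocks gives a Jordan form
J =
  [2, 1, 0, 0, 0]
  [0, 2, 0, 0, 0]
  [0, 0, 2, 1, 0]
  [0, 0, 0, 2, 0]
  [0, 0, 0, 0, 2]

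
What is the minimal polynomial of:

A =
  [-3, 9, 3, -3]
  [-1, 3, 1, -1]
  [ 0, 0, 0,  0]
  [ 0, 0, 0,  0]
x^2

The characteristic polynomial is χ_A(x) = x^4, so the eigenvalues are known. The minimal polynomial is
  m_A(x) = Π_λ (x − λ)^{k_λ}
where k_λ is the size of the *largest* Jordan block for λ (equivalently, the smallest k with (A − λI)^k v = 0 for every generalised eigenvector v of λ).

  λ = 0: largest Jordan block has size 2, contributing (x − 0)^2

So m_A(x) = x^2 = x^2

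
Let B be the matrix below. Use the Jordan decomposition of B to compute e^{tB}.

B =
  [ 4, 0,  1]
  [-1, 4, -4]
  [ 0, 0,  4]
e^{tB} =
  [exp(4*t), 0, t*exp(4*t)]
  [-t*exp(4*t), exp(4*t), -t^2*exp(4*t)/2 - 4*t*exp(4*t)]
  [0, 0, exp(4*t)]

Strategy: write B = P · J · P⁻¹ where J is a Jordan canonical form, so e^{tB} = P · e^{tJ} · P⁻¹, and e^{tJ} can be computed block-by-block.

B has Jordan form
J =
  [4, 1, 0]
  [0, 4, 1]
  [0, 0, 4]
(up to reordering of blocks).

Per-block formulas:
  For a 3×3 Jordan block J_3(4): exp(t · J_3(4)) = e^(4t)·(I + t·N + (t^2/2)·N^2), where N is the 3×3 nilpotent shift.

After assembling e^{tJ} and conjugating by P, we get:

e^{tB} =
  [exp(4*t), 0, t*exp(4*t)]
  [-t*exp(4*t), exp(4*t), -t^2*exp(4*t)/2 - 4*t*exp(4*t)]
  [0, 0, exp(4*t)]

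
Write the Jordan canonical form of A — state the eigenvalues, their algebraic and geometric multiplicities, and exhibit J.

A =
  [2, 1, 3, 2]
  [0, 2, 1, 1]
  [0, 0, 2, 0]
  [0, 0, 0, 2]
J_3(2) ⊕ J_1(2)

The characteristic polynomial is
  det(x·I − A) = x^4 - 8*x^3 + 24*x^2 - 32*x + 16 = (x - 2)^4

Eigenvalues and multiplicities (the geometric multiplicity of λ is n − rank(A − λI), which equals the number of Jordan blocks for λ):
  λ = 2: algebraic multiplicity = 4, geometric multiplicity = 2

Determining the block sizes for each eigenvalue:
  λ = 2: with am = 4 and gm = 2, the partition is not yet determined (e.g. several partitions of 4 into 2 parts exist). Let N = A − (2)·I. Computing rank(N^1) = 2, rank(N^2) = 1, rank(N^3) = 0; the number of blocks of size ≥ j is rank(N^{j−1}) − rank(N^j), giving [2, 1, 1]. So we have 1 block(s) of size 3, 1 block(s) of size 1 → block sizes [3, 1]

Assembling the blocks gives a Jordan form
J =
  [2, 1, 0, 0]
  [0, 2, 1, 0]
  [0, 0, 2, 0]
  [0, 0, 0, 2]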